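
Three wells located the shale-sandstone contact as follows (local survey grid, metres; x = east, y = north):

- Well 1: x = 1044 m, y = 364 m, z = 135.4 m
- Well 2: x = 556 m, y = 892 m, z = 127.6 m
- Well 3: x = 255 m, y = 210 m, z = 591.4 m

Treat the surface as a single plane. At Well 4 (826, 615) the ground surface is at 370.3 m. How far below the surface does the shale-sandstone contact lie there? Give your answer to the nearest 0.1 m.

245.4 m

Let the plane be z = a·x + b·y + c.
Well 2−Well 1: −488a + 528b = −7.8;  Well 3−Well 1: −789a − 154b = 456.
Solving gives a = −0.487178, b = −0.465043.
Then c = 135.4 − a·1044 − b·364 = 813.29.
At (826, 615): z_contact = −402.41 − 286.00 + 813.29 = 124.88 m.
Depth below ground = 370.3 − 124.88 = 245.4 m.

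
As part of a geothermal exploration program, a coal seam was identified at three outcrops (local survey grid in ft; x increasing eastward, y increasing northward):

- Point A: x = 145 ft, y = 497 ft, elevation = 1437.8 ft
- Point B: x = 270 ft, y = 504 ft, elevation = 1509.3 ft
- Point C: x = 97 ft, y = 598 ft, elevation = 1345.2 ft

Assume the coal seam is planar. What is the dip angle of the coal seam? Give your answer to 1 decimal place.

41.1°

Let the plane be z = a·x + b·y + c.
Point B−Point A: 125a + 7b = 71.5;  Point C−Point A: −48a + 101b = −92.6.
Solving gives a = 0.60718, b = −0.62827.
Gradient magnitude |∇z| = √(a² + b²) = √(0.36867 + 0.39472) = 0.87372.
True dip = arctan(0.87372) = 41.1°, dipping toward NW (azimuth ≈ 316°).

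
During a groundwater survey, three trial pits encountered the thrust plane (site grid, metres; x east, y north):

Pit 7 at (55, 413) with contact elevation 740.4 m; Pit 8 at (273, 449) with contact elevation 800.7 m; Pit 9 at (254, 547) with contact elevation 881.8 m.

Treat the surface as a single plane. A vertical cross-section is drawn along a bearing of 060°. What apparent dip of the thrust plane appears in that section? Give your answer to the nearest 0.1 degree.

Let the plane be z = a·x + b·y + c.
Pit 8−Pit 7: 218a + 36b = 60.3;  Pit 9−Pit 7: 199a + 134b = 141.4.
Solving gives a = 0.13560, b = 0.85384.
Unit vector along 060° is (sin 60°, cos 60°) = (0.8660, 0.5000).
Slope in that direction = a·(0.8660) + b·(0.5000) = 0.54436.
Apparent dip = arctan|0.54436| = 28.6° (true dip is 40.8°, so apparent ≤ true as expected).

28.6°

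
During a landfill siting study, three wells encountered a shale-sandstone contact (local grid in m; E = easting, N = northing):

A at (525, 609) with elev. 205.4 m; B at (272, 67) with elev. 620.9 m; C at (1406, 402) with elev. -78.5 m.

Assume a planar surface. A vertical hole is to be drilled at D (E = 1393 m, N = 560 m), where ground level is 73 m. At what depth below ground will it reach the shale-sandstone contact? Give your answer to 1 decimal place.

Let the plane be z = a·E + b·N + c.
B−A: −253a − 542b = 415.5;  C−A: 881a − 207b = −283.9.
Solving gives a = −0.452717, b = −0.555282.
Then c = 205.4 − a·525 − b·609 = 781.24.
At (1393, 560): z_contact = −630.63 − 310.96 + 781.24 = -160.35 m.
Depth below ground = 73 − (-160.35) = 233.3 m.

233.3 m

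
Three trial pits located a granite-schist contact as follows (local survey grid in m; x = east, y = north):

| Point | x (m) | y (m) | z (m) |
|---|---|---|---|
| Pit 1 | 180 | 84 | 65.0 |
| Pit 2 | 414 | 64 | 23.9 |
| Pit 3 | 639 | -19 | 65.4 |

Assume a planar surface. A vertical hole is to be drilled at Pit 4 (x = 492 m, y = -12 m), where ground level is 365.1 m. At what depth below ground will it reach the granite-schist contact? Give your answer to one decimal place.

266.8 m

Let the plane be z = a·x + b·y + c.
Pit 2−Pit 1: 234a − 20b = −41.1;  Pit 3−Pit 1: 459a − 103b = 0.4.
Solving gives a = −0.28423, b = −1.27051.
Then c = 65 − a·180 − b·84 = 222.88.
At (492, -12): z_contact = −139.84 + 15.25 + 222.88 = 98.29 m.
Depth below ground = 365.1 − 98.29 = 266.8 m.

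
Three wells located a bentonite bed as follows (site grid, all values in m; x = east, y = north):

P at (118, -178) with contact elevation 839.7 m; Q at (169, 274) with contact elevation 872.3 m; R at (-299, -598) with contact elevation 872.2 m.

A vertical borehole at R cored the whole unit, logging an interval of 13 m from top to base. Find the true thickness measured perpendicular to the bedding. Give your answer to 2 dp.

12.76 m

Let the plane be z = a·x + b·y + c.
Q−P: 51a + 452b = 32.6;  R−P: −417a − 420b = 32.5.
Solving gives a = −0.16989, b = 0.09129.
|∇z| = √(a²+b²) = 0.19286, so dip δ = arctan(0.19286) = 10.92°.
True thickness = vertical thickness × cos δ = 13 × cos 10.92° = 12.76 m.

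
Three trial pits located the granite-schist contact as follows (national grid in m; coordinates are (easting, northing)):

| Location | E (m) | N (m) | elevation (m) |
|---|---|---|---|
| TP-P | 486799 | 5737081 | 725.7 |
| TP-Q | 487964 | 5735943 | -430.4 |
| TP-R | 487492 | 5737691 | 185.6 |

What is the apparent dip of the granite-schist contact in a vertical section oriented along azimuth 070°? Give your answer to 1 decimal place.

38.2°

Let the plane be z = a·E + b·N + c.
TP-Q−TP-P: 1165a − 1138b = −1156.1;  TP-R−TP-P: 693a + 610b = −540.1.
Solving gives a = −0.88032, b = 0.11470.
Unit vector along 070° is (sin 70°, cos 70°) = (0.9397, 0.3420).
Slope in that direction = a·(0.9397) + b·(0.3420) = −0.78801.
Apparent dip = arctan|0.78801| = 38.2° (true dip is 41.6°, so apparent ≤ true as expected).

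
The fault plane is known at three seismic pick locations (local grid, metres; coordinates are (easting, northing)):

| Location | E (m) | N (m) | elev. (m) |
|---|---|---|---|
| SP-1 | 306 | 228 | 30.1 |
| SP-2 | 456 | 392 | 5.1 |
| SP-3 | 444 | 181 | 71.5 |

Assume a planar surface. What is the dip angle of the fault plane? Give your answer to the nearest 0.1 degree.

Two edge vectors: SP-1→SP-2 = (150, 164, -25), SP-1→SP-3 = (138, -47, 41.4).
Normal n = (SP-1→SP-2) × (SP-1→SP-3) = (5614.6, -9660, -29682).
So ∂z/∂E = −n_x/n_z = 0.18916 and ∂z/∂N = −n_y/n_z = −0.32545.
Gradient magnitude |∇z| = √(a² + b²) = √(0.03578 + 0.10592) = 0.37643.
True dip = arctan(0.37643) = 20.6°, dipping toward NNW (azimuth ≈ 330°).

20.6°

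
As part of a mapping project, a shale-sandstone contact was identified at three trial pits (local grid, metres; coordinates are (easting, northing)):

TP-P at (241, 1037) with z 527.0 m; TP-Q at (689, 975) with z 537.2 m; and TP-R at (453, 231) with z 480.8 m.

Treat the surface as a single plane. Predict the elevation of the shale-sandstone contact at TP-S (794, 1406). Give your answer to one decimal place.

Let the plane be z = a·E + b·N + c.
TP-Q−TP-P: 448a − 62b = 10.2;  TP-R−TP-P: 212a − 806b = −46.2.
Solving gives a = 0.031860, b = 0.065700.
Then c = 527 − a·241 − b·1037 = 451.19.
At (794, 1406): z = 25.3 + 92.4 + 451.19 = 568.9 m.

568.9 m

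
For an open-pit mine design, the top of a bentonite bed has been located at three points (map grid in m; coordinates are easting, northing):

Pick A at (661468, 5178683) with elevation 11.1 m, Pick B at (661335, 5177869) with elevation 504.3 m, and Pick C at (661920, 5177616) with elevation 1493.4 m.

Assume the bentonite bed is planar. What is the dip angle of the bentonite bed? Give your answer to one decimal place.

Two edge vectors: Pick A→Pick B = (-133, -814, 493.2), Pick A→Pick C = (452, -1067, 1482.3).
Normal n = (Pick A→Pick B) × (Pick A→Pick C) = (-680347.8, 420072.3, 509839).
So ∂z/∂easting = −n_x/n_z = 1.33444 and ∂z/∂northing = −n_y/n_z = −0.82393.
Gradient magnitude |∇z| = √(a² + b²) = √(1.78072 + 0.67886) = 1.56831.
True dip = arctan(1.56831) = 57.5°, dipping toward WNW (azimuth ≈ 302°).

57.5°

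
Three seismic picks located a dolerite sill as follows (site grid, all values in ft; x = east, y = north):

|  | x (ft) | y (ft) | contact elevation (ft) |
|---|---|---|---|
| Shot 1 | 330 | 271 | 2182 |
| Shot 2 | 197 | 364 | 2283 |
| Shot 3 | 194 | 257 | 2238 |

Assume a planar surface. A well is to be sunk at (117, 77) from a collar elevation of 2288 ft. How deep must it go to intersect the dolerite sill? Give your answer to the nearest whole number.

Let the plane be z = a·x + b·y + c.
Shot 2−Shot 1: −133a + 93b = 101;  Shot 3−Shot 1: −136a − 14b = 56.
Solving gives a = −0.45637, b = 0.43336.
Then c = 2182 − a·330 − b·271 = 2215.16.
At (117, 77): z_contact = −53.4 + 33.4 + 2215.16 = 2195.1 ft.
Depth below ground = 2288 − 2195.1 = 93 ft.

93 ft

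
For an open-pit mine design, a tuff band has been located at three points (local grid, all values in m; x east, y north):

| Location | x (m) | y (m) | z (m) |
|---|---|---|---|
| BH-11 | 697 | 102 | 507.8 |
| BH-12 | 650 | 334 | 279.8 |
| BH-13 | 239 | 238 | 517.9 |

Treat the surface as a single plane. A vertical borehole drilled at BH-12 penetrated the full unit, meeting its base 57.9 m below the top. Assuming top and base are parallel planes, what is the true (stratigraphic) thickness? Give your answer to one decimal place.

38.9 m

Two edge vectors: BH-11→BH-12 = (-47, 232, -228), BH-11→BH-13 = (-458, 136, 10.1).
Normal n = (BH-11→BH-12) × (BH-11→BH-13) = (33351.2, 104898.7, 99864).
So ∂z/∂x = −n_x/n_z = −0.33397 and ∂z/∂y = −n_y/n_z = −1.05042.
|∇z| = √(a²+b²) = 1.10223, so dip δ = arctan(1.10223) = 47.78°.
True thickness = vertical thickness × cos δ = 57.9 × cos 47.78° = 38.9 m.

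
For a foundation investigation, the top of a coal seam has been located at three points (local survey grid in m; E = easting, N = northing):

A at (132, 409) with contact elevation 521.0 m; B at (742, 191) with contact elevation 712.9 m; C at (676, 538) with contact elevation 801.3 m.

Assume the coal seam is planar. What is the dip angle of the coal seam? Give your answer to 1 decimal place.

28.8°

Two edge vectors: A→B = (610, -218, 191.9), A→C = (544, 129, 280.3).
Normal n = (A→B) × (A→C) = (-85860.5, -66589.4, 197282).
So ∂z/∂E = −n_x/n_z = 0.43522 and ∂z/∂N = −n_y/n_z = 0.33753.
Gradient magnitude |∇z| = √(a² + b²) = √(0.18941 + 0.11393) = 0.55077.
True dip = arctan(0.55077) = 28.8°, dipping toward SW (azimuth ≈ 232°).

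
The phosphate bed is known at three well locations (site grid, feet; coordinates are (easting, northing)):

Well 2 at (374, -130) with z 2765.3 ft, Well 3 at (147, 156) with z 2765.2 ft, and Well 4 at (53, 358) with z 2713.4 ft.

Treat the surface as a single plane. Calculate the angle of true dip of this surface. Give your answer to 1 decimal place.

Let the plane be z = a·E + b·N + c.
Well 3−Well 2: −227a + 286b = −0.1;  Well 4−Well 2: −321a + 488b = −51.9.
Solving gives a = −0.77989, b = −0.61936.
Gradient magnitude |∇z| = √(a² + b²) = √(0.60824 + 0.38360) = 0.99591.
True dip = arctan(0.99591) = 44.9°, dipping toward NE (azimuth ≈ 052°).

44.9°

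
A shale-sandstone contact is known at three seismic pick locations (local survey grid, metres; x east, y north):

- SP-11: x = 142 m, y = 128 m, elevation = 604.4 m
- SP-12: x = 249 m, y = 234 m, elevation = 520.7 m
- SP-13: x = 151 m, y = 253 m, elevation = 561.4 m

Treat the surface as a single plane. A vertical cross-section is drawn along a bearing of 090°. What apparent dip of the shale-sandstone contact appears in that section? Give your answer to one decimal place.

25.4°

Two edge vectors: SP-11→SP-12 = (107, 106, -83.7), SP-11→SP-13 = (9, 125, -43).
Normal n = (SP-11→SP-12) × (SP-11→SP-13) = (5904.5, 3847.7, 12421).
So ∂z/∂x = −n_x/n_z = −0.47536 and ∂z/∂y = −n_y/n_z = −0.30977.
Unit vector along 090° is (sin 90°, cos 90°) = (1.0000, 0.0000).
Slope in that direction = a·(1.0000) + b·(0.0000) = −0.47536.
Apparent dip = arctan|0.47536| = 25.4° (true dip is 29.6°, so apparent ≤ true as expected).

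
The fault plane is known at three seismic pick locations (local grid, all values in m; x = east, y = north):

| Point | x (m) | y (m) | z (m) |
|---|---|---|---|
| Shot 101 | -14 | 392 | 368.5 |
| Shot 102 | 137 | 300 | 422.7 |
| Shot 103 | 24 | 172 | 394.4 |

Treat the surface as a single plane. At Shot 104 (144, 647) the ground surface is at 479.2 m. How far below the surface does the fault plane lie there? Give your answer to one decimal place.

Let the plane be z = a·x + b·y + c.
Shot 102−Shot 101: 151a − 92b = 54.2;  Shot 103−Shot 101: 38a − 220b = 25.9.
Solving gives a = 0.32099, b = −0.06228.
Then c = 368.5 − a·-14 − b·392 = 397.41.
At (144, 647): z_contact = 46.22 − 40.30 + 397.41 = 403.33 m.
Depth below ground = 479.2 − 403.33 = 75.9 m.

75.9 m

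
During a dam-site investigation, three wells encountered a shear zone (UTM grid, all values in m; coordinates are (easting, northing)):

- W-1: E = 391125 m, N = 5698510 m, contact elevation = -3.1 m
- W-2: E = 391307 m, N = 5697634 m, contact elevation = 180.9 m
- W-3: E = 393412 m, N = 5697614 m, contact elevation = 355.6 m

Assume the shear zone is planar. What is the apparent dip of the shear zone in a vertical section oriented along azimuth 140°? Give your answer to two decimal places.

Two edge vectors: W-1→W-2 = (182, -876, 184), W-1→W-3 = (2287, -896, 358.7).
Normal n = (W-1→W-2) × (W-1→W-3) = (-149357.2, 355524.6, 1840340).
So ∂z/∂E = −n_x/n_z = 0.08116 and ∂z/∂N = −n_y/n_z = −0.19318.
Unit vector along 140° is (sin 140°, cos 140°) = (0.6428, -0.7660).
Slope in that direction = a·(0.6428) + b·(-0.7660) = 0.20015.
Apparent dip = arctan|0.20015| = 11.32° (true dip is 11.8°, so apparent ≤ true as expected).

11.32°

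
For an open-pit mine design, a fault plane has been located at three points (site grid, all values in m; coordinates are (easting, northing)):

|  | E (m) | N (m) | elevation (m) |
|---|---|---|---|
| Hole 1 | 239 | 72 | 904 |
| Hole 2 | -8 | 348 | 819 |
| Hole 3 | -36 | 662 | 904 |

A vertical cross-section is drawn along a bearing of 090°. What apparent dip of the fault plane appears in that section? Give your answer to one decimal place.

Let the plane be z = a·E + b·N + c.
Hole 2−Hole 1: −247a + 276b = −85;  Hole 3−Hole 1: −275a + 590b = 0.
Solving gives a = 0.71817, b = 0.33474.
Unit vector along 090° is (sin 90°, cos 90°) = (1.0000, 0.0000).
Slope in that direction = a·(1.0000) + b·(0.0000) = 0.71817.
Apparent dip = arctan|0.71817| = 35.7° (true dip is 38.4°, so apparent ≤ true as expected).

35.7°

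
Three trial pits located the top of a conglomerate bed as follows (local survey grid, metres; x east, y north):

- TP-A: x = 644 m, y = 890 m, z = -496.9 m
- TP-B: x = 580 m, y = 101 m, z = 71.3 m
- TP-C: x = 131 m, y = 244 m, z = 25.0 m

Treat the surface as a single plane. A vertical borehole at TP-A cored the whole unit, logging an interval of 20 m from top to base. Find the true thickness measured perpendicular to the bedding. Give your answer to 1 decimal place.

Two edge vectors: TP-A→TP-B = (-64, -789, 568.2), TP-A→TP-C = (-513, -646, 521.9).
Normal n = (TP-A→TP-B) × (TP-A→TP-C) = (-44721.9, -258085, -363413).
So ∂z/∂x = −n_x/n_z = −0.12306 and ∂z/∂y = −n_y/n_z = −0.71017.
|∇z| = √(a²+b²) = 0.72075, so dip δ = arctan(0.72075) = 35.78°.
True thickness = vertical thickness × cos δ = 20 × cos 35.78° = 16.2 m.

16.2 m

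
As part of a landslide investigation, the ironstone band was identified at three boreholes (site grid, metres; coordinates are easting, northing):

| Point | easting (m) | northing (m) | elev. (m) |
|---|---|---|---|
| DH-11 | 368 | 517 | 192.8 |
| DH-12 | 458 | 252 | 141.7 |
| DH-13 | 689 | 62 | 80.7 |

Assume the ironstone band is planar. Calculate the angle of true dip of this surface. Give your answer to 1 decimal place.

11.6°

Let the plane be z = a·easting + b·northing + c.
DH-12−DH-11: 90a − 265b = −51.1;  DH-13−DH-11: 321a − 455b = −112.1.
Solving gives a = −0.14634, b = 0.14313.
Gradient magnitude |∇z| = √(a² + b²) = √(0.02142 + 0.02049) = 0.20470.
True dip = arctan(0.20470) = 11.6°, dipping toward SE (azimuth ≈ 134°).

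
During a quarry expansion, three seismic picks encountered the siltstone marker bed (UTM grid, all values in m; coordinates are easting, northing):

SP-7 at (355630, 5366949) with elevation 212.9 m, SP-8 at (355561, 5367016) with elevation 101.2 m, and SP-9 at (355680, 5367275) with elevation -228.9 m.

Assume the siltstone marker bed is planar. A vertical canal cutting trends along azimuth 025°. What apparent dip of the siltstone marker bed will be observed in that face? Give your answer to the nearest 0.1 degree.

49.1°

Let the plane be z = a·easting + b·northing + c.
SP-8−SP-7: −69a + 67b = −111.7;  SP-9−SP-7: 50a + 326b = −441.8.
Solving gives a = 0.26364, b = −1.39565.
Unit vector along 025° is (sin 25°, cos 25°) = (0.4226, 0.9063).
Slope in that direction = a·(0.4226) + b·(0.9063) = −1.15347.
Apparent dip = arctan|1.15347| = 49.1° (true dip is 54.9°, so apparent ≤ true as expected).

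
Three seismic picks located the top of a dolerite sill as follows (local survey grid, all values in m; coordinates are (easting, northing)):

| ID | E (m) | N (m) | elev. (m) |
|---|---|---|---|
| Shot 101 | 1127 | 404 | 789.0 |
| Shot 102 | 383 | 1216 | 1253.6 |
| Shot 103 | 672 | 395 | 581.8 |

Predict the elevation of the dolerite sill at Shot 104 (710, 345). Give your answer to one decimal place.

549.8 m

Let the plane be z = a·E + b·N + c.
Shot 102−Shot 101: −744a + 812b = 464.6;  Shot 103−Shot 101: −455a − 9b = −207.2.
Solving gives a = 0.436162, b = 0.971804.
Then c = 789 − a·1127 − b·404 = −95.16.
At (710, 345): z = 309.7 + 335.3 − 95.16 = 549.8 m.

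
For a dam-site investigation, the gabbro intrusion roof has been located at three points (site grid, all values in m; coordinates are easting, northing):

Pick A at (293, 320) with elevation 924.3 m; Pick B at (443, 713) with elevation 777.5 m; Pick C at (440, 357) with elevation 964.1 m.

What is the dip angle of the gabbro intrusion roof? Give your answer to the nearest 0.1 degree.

Let the plane be z = a·easting + b·northing + c.
Pick B−Pick A: 150a + 393b = −146.8;  Pick C−Pick A: 147a + 37b = 39.8.
Solving gives a = 0.40353, b = −0.52756.
Gradient magnitude |∇z| = √(a² + b²) = √(0.16284 + 0.27832) = 0.66420.
True dip = arctan(0.66420) = 33.6°, dipping toward NW (azimuth ≈ 323°).

33.6°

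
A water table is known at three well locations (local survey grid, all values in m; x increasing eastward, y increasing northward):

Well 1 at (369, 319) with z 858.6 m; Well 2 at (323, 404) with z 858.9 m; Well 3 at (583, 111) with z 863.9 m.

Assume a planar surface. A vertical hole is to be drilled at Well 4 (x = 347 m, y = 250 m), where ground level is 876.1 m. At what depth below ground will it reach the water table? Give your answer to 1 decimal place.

Two edge vectors: Well 1→Well 2 = (-46, 85, 0.3), Well 1→Well 3 = (214, -208, 5.3).
Normal n = (Well 1→Well 2) × (Well 1→Well 3) = (512.9, 308, -8622).
So ∂z/∂x = −n_x/n_z = 0.05949 and ∂z/∂y = −n_y/n_z = 0.03572.
Intercept c from Well 1: 858.6 − 21.95 − 11.40 = 825.25.
At (347, 250): z_contact = 20.64 + 8.93 + 825.25 = 854.83 m.
Depth below ground = 876.1 − 854.83 = 21.3 m.

21.3 m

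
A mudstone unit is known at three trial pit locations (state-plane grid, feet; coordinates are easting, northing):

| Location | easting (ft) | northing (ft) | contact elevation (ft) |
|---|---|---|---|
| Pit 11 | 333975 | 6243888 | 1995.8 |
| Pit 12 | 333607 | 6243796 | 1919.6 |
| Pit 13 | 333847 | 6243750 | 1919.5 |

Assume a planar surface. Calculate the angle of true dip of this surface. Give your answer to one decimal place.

Two edge vectors: Pit 11→Pit 12 = (-368, -92, -76.2), Pit 11→Pit 13 = (-128, -138, -76.3).
Normal n = (Pit 11→Pit 12) × (Pit 11→Pit 13) = (-3496, -18324.8, 39008).
So ∂z/∂easting = −n_x/n_z = 0.08962 and ∂z/∂northing = −n_y/n_z = 0.46977.
Gradient magnitude |∇z| = √(a² + b²) = √(0.00803 + 0.22068) = 0.47824.
True dip = arctan(0.47824) = 25.6°, dipping toward S (azimuth ≈ 191°).

25.6°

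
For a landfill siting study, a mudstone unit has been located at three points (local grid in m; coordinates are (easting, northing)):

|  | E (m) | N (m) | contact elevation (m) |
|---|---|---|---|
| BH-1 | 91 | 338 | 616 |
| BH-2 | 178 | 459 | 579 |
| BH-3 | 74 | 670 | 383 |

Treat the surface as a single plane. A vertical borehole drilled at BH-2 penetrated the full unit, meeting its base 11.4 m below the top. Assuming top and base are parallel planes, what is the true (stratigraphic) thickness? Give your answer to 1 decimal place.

Two edge vectors: BH-1→BH-2 = (87, 121, -37), BH-1→BH-3 = (-17, 332, -233).
Normal n = (BH-1→BH-2) × (BH-1→BH-3) = (-15909, 20900, 30941).
So ∂z/∂E = −n_x/n_z = 0.51417 and ∂z/∂N = −n_y/n_z = −0.67548.
|∇z| = √(a²+b²) = 0.84891, so dip δ = arctan(0.84891) = 40.33°.
True thickness = vertical thickness × cos δ = 11.4 × cos 40.33° = 8.7 m.

8.7 m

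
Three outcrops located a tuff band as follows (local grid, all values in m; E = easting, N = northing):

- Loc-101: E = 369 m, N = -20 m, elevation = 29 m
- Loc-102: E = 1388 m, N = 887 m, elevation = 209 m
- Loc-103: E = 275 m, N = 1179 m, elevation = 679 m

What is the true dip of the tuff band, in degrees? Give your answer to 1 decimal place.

Two edge vectors: Loc-101→Loc-102 = (1019, 907, 180), Loc-101→Loc-103 = (-94, 1199, 650).
Normal n = (Loc-101→Loc-102) × (Loc-101→Loc-103) = (373730, -679270, 1307039).
So ∂z/∂E = −n_x/n_z = −0.28594 and ∂z/∂N = −n_y/n_z = 0.51970.
Gradient magnitude |∇z| = √(a² + b²) = √(0.08176 + 0.27009) = 0.59317.
True dip = arctan(0.59317) = 30.7°, dipping toward SSE (azimuth ≈ 151°).

30.7°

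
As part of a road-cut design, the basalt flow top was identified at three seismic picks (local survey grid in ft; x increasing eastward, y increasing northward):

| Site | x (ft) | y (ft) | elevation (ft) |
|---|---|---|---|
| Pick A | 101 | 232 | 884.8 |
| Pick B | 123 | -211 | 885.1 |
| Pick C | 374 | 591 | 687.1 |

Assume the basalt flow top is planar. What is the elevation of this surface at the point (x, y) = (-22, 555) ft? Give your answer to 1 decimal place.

957.2 ft

Let the plane be z = a·x + b·y + c.
Pick B−Pick A: 22a − 443b = 0.3;  Pick C−Pick A: 273a + 359b = −197.7.
Solving gives a = −0.67895, b = −0.03439.
Then c = 884.8 − a·101 − b·232 = 961.35.
At (-22, 555): z = 14.9 − 19.1 + 961.35 = 957.2 ft.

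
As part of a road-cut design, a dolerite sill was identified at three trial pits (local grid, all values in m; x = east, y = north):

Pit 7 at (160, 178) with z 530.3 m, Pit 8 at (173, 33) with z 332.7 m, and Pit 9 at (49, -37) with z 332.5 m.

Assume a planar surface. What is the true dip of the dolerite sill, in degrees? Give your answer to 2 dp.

Let the plane be z = a·x + b·y + c.
Pit 8−Pit 7: 13a − 145b = −197.6;  Pit 9−Pit 7: −111a − 215b = −197.8.
Solving gives a = −0.73070, b = 1.29725.
Gradient magnitude |∇z| = √(a² + b²) = √(0.53393 + 1.68285) = 1.48889.
True dip = arctan(1.48889) = 56.11°, dipping toward SSE (azimuth ≈ 151°).

56.11°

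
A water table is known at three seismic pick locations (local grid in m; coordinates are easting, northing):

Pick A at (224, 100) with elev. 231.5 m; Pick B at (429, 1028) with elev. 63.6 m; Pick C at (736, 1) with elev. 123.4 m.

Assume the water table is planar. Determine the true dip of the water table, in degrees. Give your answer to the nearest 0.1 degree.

15.0°

Two edge vectors: Pick A→Pick B = (205, 928, -167.9), Pick A→Pick C = (512, -99, -108.1).
Normal n = (Pick A→Pick B) × (Pick A→Pick C) = (-116938.9, -63804.3, -495431).
So ∂z/∂easting = −n_x/n_z = −0.23603 and ∂z/∂northing = −n_y/n_z = −0.12879.
Gradient magnitude |∇z| = √(a² + b²) = √(0.05571 + 0.01659) = 0.26888.
True dip = arctan(0.26888) = 15.0°, dipping toward ENE (azimuth ≈ 061°).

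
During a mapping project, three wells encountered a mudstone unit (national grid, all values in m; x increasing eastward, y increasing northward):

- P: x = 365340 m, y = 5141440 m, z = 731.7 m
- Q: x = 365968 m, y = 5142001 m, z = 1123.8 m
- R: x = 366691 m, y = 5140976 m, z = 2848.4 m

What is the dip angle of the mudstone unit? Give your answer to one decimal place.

Two edge vectors: P→Q = (628, 561, 392.1), P→R = (1351, -464, 2116.7).
Normal n = (P→Q) × (P→R) = (1369403.1, -799560.5, -1049303).
So ∂z/∂x = −n_x/n_z = 1.30506 and ∂z/∂y = −n_y/n_z = −0.76199.
Gradient magnitude |∇z| = √(a² + b²) = √(1.70318 + 0.58063) = 1.51123.
True dip = arctan(1.51123) = 56.5°, dipping toward WNW (azimuth ≈ 300°).

56.5°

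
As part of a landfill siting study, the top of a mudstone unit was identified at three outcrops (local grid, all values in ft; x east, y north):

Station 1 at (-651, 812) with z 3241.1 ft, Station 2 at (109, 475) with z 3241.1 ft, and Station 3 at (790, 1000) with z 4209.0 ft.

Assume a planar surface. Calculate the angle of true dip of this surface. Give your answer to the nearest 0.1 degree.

Two edge vectors: Station 1→Station 2 = (760, -337, 0), Station 1→Station 3 = (1441, 188, 967.9).
Normal n = (Station 1→Station 2) × (Station 1→Station 3) = (-326182.3, -735604, 628497).
So ∂z/∂x = −n_x/n_z = 0.51899 and ∂z/∂y = −n_y/n_z = 1.17042.
Gradient magnitude |∇z| = √(a² + b²) = √(0.26935 + 1.36988) = 1.28032.
True dip = arctan(1.28032) = 52.0°, dipping toward SSW (azimuth ≈ 204°).

52.0°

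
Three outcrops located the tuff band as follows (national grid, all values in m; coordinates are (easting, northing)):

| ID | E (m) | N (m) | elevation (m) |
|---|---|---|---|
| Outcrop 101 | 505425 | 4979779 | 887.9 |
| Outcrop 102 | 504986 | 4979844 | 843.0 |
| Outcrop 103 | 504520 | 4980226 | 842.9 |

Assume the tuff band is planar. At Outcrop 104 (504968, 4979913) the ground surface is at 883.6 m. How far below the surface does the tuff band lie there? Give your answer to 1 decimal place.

32.4 m

Two edge vectors: Outcrop 101→Outcrop 102 = (-439, 65, -44.9), Outcrop 101→Outcrop 103 = (-905, 447, -45).
Normal n = (Outcrop 101→Outcrop 102) × (Outcrop 101→Outcrop 103) = (17145.3, 20879.5, -137408).
So ∂z/∂E = −n_x/n_z = 0.124776578 and ∂z/∂N = −n_y/n_z = 0.151952579.
Intercept c from Outcrop 101: 887.9 − 63065.20 − 756690.26 = −818867.56.
At (504968, 4979913): z_contact = 63008.18 + 756710.62 − 818867.56 = 851.24 m.
Depth below ground = 883.6 − 851.24 = 32.4 m.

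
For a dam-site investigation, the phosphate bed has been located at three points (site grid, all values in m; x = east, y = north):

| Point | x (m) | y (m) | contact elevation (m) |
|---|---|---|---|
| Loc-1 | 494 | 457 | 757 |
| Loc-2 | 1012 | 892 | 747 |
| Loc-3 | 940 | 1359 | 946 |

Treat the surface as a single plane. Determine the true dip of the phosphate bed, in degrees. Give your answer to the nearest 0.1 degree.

Let the plane be z = a·x + b·y + c.
Loc-2−Loc-1: 518a + 435b = −10;  Loc-3−Loc-1: 446a + 902b = 189.
Solving gives a = −0.33392, b = 0.37464.
Gradient magnitude |∇z| = √(a² + b²) = √(0.11150 + 0.14036) = 0.50185.
True dip = arctan(0.50185) = 26.6°, dipping toward SE (azimuth ≈ 138°).

26.6°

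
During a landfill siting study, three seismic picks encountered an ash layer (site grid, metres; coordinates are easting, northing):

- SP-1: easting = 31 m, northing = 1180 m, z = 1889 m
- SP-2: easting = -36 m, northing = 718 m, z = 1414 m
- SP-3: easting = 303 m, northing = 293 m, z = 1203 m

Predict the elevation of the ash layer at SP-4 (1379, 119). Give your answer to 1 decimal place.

1645.2 m

Two edge vectors: SP-1→SP-2 = (-67, -462, -475), SP-1→SP-3 = (272, -887, -686).
Normal n = (SP-1→SP-2) × (SP-1→SP-3) = (-104393, -175162, 185093).
So ∂z/∂easting = −n_x/n_z = 0.564003 and ∂z/∂northing = −n_y/n_z = 0.946346.
Intercept c from SP-1: 1889 − 17.48 − 1116.69 = 754.83.
At (1379, 119): z = 777.8 + 112.6 + 754.83 = 1645.2 m.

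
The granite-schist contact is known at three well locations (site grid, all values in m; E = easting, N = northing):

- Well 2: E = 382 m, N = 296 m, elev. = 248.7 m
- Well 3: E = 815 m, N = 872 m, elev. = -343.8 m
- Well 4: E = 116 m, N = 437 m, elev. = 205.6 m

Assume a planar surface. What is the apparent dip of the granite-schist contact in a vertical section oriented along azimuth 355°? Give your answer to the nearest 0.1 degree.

38.5°

Two edge vectors: Well 2→Well 3 = (433, 576, -592.5), Well 2→Well 4 = (-266, 141, -43.1).
Normal n = (Well 2→Well 3) × (Well 2→Well 4) = (58716.9, 176267.3, 214269).
So ∂z/∂E = −n_x/n_z = −0.27403 and ∂z/∂N = −n_y/n_z = −0.82264.
Unit vector along 355° is (sin 355°, cos 355°) = (-0.0872, 0.9962).
Slope in that direction = a·(-0.0872) + b·(0.9962) = −0.79563.
Apparent dip = arctan|0.79563| = 38.5° (true dip is 40.9°, so apparent ≤ true as expected).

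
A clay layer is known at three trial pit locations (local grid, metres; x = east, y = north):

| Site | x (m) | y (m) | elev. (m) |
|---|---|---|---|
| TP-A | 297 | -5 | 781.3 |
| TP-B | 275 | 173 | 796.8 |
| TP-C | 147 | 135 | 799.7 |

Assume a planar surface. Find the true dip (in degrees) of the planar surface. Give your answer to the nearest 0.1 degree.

Two edge vectors: TP-A→TP-B = (-22, 178, 15.5), TP-A→TP-C = (-150, 140, 18.4).
Normal n = (TP-A→TP-B) × (TP-A→TP-C) = (1105.2, -1920.2, 23620).
So ∂z/∂x = −n_x/n_z = −0.04679 and ∂z/∂y = −n_y/n_z = 0.08130.
Gradient magnitude |∇z| = √(a² + b²) = √(0.00219 + 0.00661) = 0.09380.
True dip = arctan(0.09380) = 5.4°, dipping toward SSE (azimuth ≈ 150°).

5.4°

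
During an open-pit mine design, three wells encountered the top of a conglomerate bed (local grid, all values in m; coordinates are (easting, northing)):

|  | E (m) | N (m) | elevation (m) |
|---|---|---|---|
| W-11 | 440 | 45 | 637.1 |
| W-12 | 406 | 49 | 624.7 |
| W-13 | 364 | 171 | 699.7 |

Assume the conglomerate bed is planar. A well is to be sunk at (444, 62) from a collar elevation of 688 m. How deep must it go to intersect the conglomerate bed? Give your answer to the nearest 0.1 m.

36.0 m

Let the plane be z = a·E + b·N + c.
W-12−W-11: −34a + 4b = −12.4;  W-13−W-11: −76a + 126b = 62.6.
Solving gives a = 0.45548, b = 0.77156.
Then c = 637.1 − a·440 − b·45 = 401.97.
At (444, 62): z_contact = 202.23 + 47.84 + 401.97 = 652.04 m.
Depth below ground = 688 − 652.04 = 36.0 m.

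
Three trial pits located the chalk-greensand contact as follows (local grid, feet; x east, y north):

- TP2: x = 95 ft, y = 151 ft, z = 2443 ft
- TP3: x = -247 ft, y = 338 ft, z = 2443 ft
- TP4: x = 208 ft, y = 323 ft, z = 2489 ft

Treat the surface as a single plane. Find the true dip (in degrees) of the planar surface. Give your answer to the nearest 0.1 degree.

12.6°

Two edge vectors: TP2→TP3 = (-342, 187, 0), TP2→TP4 = (113, 172, 46).
Normal n = (TP2→TP3) × (TP2→TP4) = (8602, 15732, -79955).
So ∂z/∂x = −n_x/n_z = 0.10759 and ∂z/∂y = −n_y/n_z = 0.19676.
Gradient magnitude |∇z| = √(a² + b²) = √(0.01157 + 0.03871) = 0.22425.
True dip = arctan(0.22425) = 12.6°, dipping toward SSW (azimuth ≈ 209°).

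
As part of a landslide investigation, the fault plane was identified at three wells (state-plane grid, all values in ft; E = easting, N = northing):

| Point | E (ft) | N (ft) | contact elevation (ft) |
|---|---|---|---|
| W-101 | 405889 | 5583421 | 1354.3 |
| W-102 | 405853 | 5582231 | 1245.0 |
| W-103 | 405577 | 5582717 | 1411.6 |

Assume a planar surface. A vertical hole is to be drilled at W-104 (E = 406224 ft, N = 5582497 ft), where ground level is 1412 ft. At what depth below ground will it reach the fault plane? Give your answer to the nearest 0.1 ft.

Two edge vectors: W-101→W-102 = (-36, -1190, -109.3), W-101→W-103 = (-312, -704, 57.3).
Normal n = (W-101→W-102) × (W-101→W-103) = (-145134.2, 36164.4, -345936).
So ∂z/∂E = −n_x/n_z = −0.419540609 and ∂z/∂N = −n_y/n_z = 0.104540724.
Intercept c from W-101: 1354.3 + 170286.92 − 583694.88 = −412053.66.
At (406224, 5582497): z_contact = −170427.46 + 583598.28 − 412053.66 = 1117.16 ft.
Depth below ground = 1412 − 1117.16 = 294.8 ft.

294.8 ft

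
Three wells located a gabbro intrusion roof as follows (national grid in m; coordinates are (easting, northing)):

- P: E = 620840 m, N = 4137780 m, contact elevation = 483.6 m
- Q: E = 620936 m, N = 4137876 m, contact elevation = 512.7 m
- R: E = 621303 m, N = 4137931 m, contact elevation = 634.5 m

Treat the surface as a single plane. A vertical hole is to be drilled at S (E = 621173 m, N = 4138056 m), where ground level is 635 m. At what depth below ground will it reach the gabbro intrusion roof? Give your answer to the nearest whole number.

Let the plane be z = a·E + b·N + c.
Q−P: 96a + 96b = 29.1;  R−P: 463a + 151b = 150.9.
Solving gives a = 0.33694912, b = −0.03382412.
Then c = 483.6 − a·620840 − b·4137780 = −68751.13.
At (621173, 4138056): z_contact = 209303.7 − 139966.1 − 68751.13 = 586.5 m.
Depth below ground = 635 − 586.5 = 49 m.

49 m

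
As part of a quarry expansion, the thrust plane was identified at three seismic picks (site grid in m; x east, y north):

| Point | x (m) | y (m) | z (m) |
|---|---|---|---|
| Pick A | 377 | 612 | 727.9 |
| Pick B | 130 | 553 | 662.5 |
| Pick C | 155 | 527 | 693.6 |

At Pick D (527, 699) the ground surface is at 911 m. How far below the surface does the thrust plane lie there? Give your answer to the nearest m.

183 m

Let the plane be z = a·x + b·y + c.
Pick B−Pick A: −247a − 59b = −65.4;  Pick C−Pick A: −222a − 85b = −34.3.
Solving gives a = 0.44768, b = −0.76570.
Then c = 727.9 − a·377 − b·612 = 1027.73.
At (527, 699): z_contact = 235.9 − 535.2 + 1027.73 = 728.4 m.
Depth below ground = 911 − 728.4 = 183 m.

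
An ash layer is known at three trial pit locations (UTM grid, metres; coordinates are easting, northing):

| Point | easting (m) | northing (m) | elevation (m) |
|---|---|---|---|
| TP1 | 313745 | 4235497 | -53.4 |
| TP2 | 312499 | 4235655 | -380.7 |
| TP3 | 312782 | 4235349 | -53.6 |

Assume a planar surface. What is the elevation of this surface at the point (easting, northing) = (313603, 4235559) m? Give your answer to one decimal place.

Let the plane be z = a·easting + b·northing + c.
TP2−TP1: −1246a + 158b = −327.3;  TP3−TP1: −963a − 148b = −0.2.
Solving gives a = 0.144021012, b = −0.935758345.
Then c = -53.4 − a·313745 − b·4235497 = 3918162.39.
At (313603, 4235559): z = 45165.4 − 3963459.7 + 3918162.39 = -131.9 m.

-131.9 m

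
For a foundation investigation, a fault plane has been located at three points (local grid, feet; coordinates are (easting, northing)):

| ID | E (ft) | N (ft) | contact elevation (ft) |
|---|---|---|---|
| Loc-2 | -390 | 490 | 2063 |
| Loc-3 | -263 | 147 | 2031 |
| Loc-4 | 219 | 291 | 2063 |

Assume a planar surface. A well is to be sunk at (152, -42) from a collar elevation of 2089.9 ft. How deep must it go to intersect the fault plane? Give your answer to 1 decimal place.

64.6 ft

Two edge vectors: Loc-2→Loc-3 = (127, -343, -32), Loc-2→Loc-4 = (609, -199, 0).
Normal n = (Loc-2→Loc-3) × (Loc-2→Loc-4) = (-6368, -19488, 183614).
So ∂z/∂E = −n_x/n_z = 0.03468 and ∂z/∂N = −n_y/n_z = 0.10614.
Intercept c from Loc-2: 2063 + 13.53 − 52.01 = 2024.52.
At (152, -42): z_contact = 5.27 − 4.46 + 2024.52 = 2025.33 ft.
Depth below ground = 2089.9 − 2025.33 = 64.6 ft.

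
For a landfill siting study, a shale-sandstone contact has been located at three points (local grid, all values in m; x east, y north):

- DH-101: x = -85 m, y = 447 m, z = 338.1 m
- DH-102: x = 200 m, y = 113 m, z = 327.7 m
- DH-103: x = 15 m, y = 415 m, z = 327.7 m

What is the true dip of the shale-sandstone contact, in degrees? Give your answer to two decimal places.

8.63°

Two edge vectors: DH-101→DH-102 = (285, -334, -10.4), DH-101→DH-103 = (100, -32, -10.4).
Normal n = (DH-101→DH-102) × (DH-101→DH-103) = (3140.8, 1924, 24280).
So ∂z/∂x = −n_x/n_z = −0.12936 and ∂z/∂y = −n_y/n_z = −0.07924.
Gradient magnitude |∇z| = √(a² + b²) = √(0.01673 + 0.00628) = 0.15170.
True dip = arctan(0.15170) = 8.63°, dipping toward ENE (azimuth ≈ 059°).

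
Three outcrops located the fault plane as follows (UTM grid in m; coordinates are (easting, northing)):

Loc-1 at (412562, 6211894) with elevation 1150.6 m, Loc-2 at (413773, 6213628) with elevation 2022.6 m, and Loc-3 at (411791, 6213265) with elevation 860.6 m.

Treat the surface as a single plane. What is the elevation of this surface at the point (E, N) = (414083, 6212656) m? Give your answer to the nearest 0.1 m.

Two edge vectors: Loc-1→Loc-2 = (1211, 1734, 872), Loc-1→Loc-3 = (-771, 1371, -290).
Normal n = (Loc-1→Loc-2) × (Loc-1→Loc-3) = (-1698372, -321122, 2997195).
So ∂z/∂E = −n_x/n_z = 0.566653821 and ∂z/∂N = −n_y/n_z = 0.107140843.
Intercept c from Loc-1: 1150.6 − 233779.83 − 665547.56 = −898176.80.
At (414083, 6212656): z = 234641.7 + 665629.2 − 898176.80 = 2094.1 m.

2094.1 m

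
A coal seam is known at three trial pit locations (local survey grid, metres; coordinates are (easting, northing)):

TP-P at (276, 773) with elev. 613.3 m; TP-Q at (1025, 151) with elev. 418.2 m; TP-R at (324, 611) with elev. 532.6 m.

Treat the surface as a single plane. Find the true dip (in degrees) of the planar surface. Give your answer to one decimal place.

Two edge vectors: TP-P→TP-Q = (749, -622, -195.1), TP-P→TP-R = (48, -162, -80.7).
Normal n = (TP-P→TP-Q) × (TP-P→TP-R) = (18589.2, 51079.5, -91482).
So ∂z/∂E = −n_x/n_z = 0.20320 and ∂z/∂N = −n_y/n_z = 0.55836.
Gradient magnitude |∇z| = √(a² + b²) = √(0.04129 + 0.31176) = 0.59418.
True dip = arctan(0.59418) = 30.7°, dipping toward SSW (azimuth ≈ 200°).

30.7°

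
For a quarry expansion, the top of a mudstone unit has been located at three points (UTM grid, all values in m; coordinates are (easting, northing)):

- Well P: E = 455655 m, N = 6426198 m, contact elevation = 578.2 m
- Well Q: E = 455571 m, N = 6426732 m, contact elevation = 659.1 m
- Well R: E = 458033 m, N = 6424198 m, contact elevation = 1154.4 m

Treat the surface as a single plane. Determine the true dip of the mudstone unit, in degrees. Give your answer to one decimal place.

Let the plane be z = a·E + b·N + c.
Well Q−Well P: −84a + 534b = 80.9;  Well R−Well P: 2378a − 2000b = 576.2.
Solving gives a = 0.42609, b = 0.21852.
Gradient magnitude |∇z| = √(a² + b²) = √(0.18155 + 0.04775) = 0.47886.
True dip = arctan(0.47886) = 25.6°, dipping toward WSW (azimuth ≈ 243°).

25.6°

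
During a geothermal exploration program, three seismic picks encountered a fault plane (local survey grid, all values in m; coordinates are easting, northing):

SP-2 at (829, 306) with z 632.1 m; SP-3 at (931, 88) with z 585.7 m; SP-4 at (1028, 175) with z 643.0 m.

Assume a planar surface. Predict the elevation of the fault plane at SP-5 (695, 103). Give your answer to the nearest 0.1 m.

Two edge vectors: SP-2→SP-3 = (102, -218, -46.4), SP-2→SP-4 = (199, -131, 10.9).
Normal n = (SP-2→SP-3) × (SP-2→SP-4) = (-8454.6, -10345.4, 30020).
So ∂z/∂easting = −n_x/n_z = 0.281632 and ∂z/∂northing = −n_y/n_z = 0.344617.
Intercept c from SP-2: 632.1 − 233.47 − 105.45 = 293.17.
At (695, 103): z = 195.7 + 35.5 + 293.17 = 524.4 m.

524.4 m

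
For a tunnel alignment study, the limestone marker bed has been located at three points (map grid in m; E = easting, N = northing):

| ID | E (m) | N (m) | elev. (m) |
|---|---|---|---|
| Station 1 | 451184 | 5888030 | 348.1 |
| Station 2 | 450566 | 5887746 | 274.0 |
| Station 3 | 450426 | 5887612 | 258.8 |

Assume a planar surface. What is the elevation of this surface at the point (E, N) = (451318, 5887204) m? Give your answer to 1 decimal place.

384.4 m

Let the plane be z = a·E + b·N + c.
Station 2−Station 1: −618a − 284b = −74.1;  Station 3−Station 1: −758a − 418b = −89.3.
Solving gives a = 0.130367927, b = −0.022772461.
Then c = 348.1 − a·451184 − b·5888030 = 75613.11.
At (451318, 5887204): z = 58837.4 − 134066.1 + 75613.11 = 384.4 m.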